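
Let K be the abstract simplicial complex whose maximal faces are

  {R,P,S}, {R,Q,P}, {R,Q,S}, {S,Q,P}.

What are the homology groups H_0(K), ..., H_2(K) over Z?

H_0 = Z,  H_1 = 0,  H_2 = Z.

We work with the vertex ordering P < Q < R < S. The simplices of K, each written with vertices in increasing order, are:

  0-simplices (4): P, Q, R, S
  1-simplices (6): PQ, PR, PS, QR, QS, RS
  2-simplices (4): PQR, PQS, PRS, QRS

so the chain groups are C_0 ≅ Z^4, C_1 ≅ Z^6, C_2 ≅ Z^4.

Boundary ∂_1: C_1 → C_0 sends each edge [p,q] (with p < q) to q − p. For instance
  ∂QR = R − Q.
The resulting 4×6 matrix has rank 3, and its Smith normal form has invariant factors (1,1,1).

∂_2: C_2 → C_1 acts by ∂[p,q,r] = [q,r] − [p,r] + [p,q]. For instance
  ∂QRS = RS − QS + QR,
  ∂PRS = RS − PS + PR.
The 6×4 boundary matrix has rank 3 and Smith normal form diag(1,1,1).

Now H_k = ker ∂_k / im ∂_{k+1}, so:

  H_0: rank C_0 − rank ∂_1 = 4 − 3 = 1, and the invariant factors of ∂_1 are all 1, so H_0 ≅ Z.
  H_1: rank ker ∂_1 − rank ∂_2 = (6 − 3) − 3 = 0, and the invariant factors of ∂_2 are all 1, so H_1 ≅ 0.
  H_2: rank ker ∂_2 − rank ∂_3 = (4 − 3) − 0 = 1, and there is no ∂_3, so H_2 ≅ Z.

As a check, the Euler characteristic is 4 − 6 + 4 = 2, which agrees with 1 − 0 + 1 = 2.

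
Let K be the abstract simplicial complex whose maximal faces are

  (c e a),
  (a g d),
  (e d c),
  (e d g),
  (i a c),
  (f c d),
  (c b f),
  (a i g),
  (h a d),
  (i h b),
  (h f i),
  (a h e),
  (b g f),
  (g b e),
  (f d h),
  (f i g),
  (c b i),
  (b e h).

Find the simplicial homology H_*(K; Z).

H_0 = Z,  H_1 = Z ⊕ Z/2Z,  H_2 = 0.

Fix the vertex order a < b < c < d < e < f < g < h < i and write every simplex with vertices in increasing order. Then dim K = 2 and the simplices of K are:

  0-simplices (9): a, b, c, d, e, f, g, h, i
  1-simplices (27): ac, ad, ae, ag, ah, ai, bc, be, bf, bg, bh, bi, cd, ce, cf, ci, de, df, dg, dh, eg, eh, fg, fh, fi, gi, hi
  2-simplices (18): ace, aci, adg, adh, aeh, agi, bcf, bci, beg, beh, bfg, bhi, cde, cdf, deg, dfh, fgi, fhi

Hence C_0 ≅ Z^9, C_1 ≅ Z^27, C_2 ≅ Z^18.

Boundary ∂_1: C_1 → C_0 maps an edge to its endpoints' difference, ∂[p,q] = q − p. For instance
  ∂fh = h − f.
The resulting 9×27 matrix has rank 8, and its Smith normal form has invariant factors (1,1,1,1,1,1,1,1).

Boundary ∂_2: C_2 → C_1 acts by ∂[p,q,r] = [q,r] − [p,r] + [p,q]. For instance
  ∂aci = ci − ai + ac,
  ∂beg = eg − bg + be.
The 27×18 boundary matrix has rank 18 and Smith normal form diag(1,1,1,1,1,1,1,1,1,1,1,1,1,1,1,1,1,2).

Computing H_k = (kernel of ∂_k) / (image of ∂_{k+1}):

  H_0: rank C_0 − rank ∂_1 = 9 − 8 = 1, and the invariant factors of ∂_1 are all 1, so H_0 = Z.
  H_1: rank ker ∂_1 − rank ∂_2 = (27 − 8) − 18 = 1, and ∂_2 has invariant factor 2 > 1, so H_1 = Z ⊕ Z/2Z.
  H_2: rank ker ∂_2 − rank ∂_3 = (18 − 18) − 0 = 0, and there is no ∂_3, so H_2 = 0.

As a check, the Euler characteristic is 9 − 27 + 18 = 0, which agrees with 1 − 1 + 0 = 0.
(K is a triangulation of the Klein bottle.)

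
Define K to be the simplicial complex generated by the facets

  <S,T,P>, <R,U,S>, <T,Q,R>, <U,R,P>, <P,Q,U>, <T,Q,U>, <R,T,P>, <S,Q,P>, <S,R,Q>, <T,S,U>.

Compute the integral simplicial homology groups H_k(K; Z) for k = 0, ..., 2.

H_0 = Z,  H_1 = Z_2,  H_2 = 0.

Order the vertices as P < Q < R < S < T < U. Listing each simplex with vertices in this order, K has dimension 2 with simplices:

  0-simplices (6): P, Q, R, S, T, U
  1-simplices (15): PQ, PR, PS, PT, PU, QR, QS, QT, QU, RS, RT, RU, ST, SU, TU
  2-simplices (10): PQS, PQU, PRT, PRU, PST, QRS, QRT, QTU, RSU, STU

so the chain groups are C_0 ≅ Z^6, C_1 ≅ Z^15, C_2 ≅ Z^10.

Boundary ∂_1: C_1 → C_0 maps an edge to its endpoints' difference, ∂[p,q] = q − p. For instance
  ∂PS = S − P.
This gives a 6×15 integer matrix of rank 5; reducing to Smith normal form yields diagonal entries (1,1,1,1,1).

∂_2: C_2 → C_1 maps a triangle to the signed sum of its edges. For instance
  ∂PRU = RU − PU + PR,
  ∂STU = TU − SU + ST.
The 15×10 boundary matrix has rank 10 and Smith normal form diag(1,1,1,1,1,1,1,1,1,2).

Computing H_k = (kernel of ∂_k) / (image of ∂_{k+1}):

  H_0: rank C_0 − rank ∂_1 = 6 − 5 = 1, and the invariant factors of ∂_1 are all 1, so H_0 = Z.
  H_1: rank ker ∂_1 − rank ∂_2 = (15 − 5) − 10 = 0, and ∂_2 has invariant factor 2 > 1, so H_1 = Z_2.
  H_2: rank ker ∂_2 − rank ∂_3 = (10 − 10) − 0 = 0, and there is no ∂_3, so H_2 = 0.

As a check, the Euler characteristic is 6 − 15 + 10 = 1, which agrees with 1 − 0 + 0 = 1.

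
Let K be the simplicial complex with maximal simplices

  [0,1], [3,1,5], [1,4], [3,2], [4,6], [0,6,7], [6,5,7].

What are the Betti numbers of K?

b_0 = 1, b_1 = 2, b_2 = 0.

Order the vertices as 0 < 1 < 2 < 3 < 4 < 5 < 6 < 7. Listing each simplex with vertices in this order, K has dimension 2 with simplices:

  0-simplices (8): [0], [1], [2], [3], [4], [5], [6], [7]
  1-simplices (12): [0,1], [0,6], [0,7], [1,3], [1,4], [1,5], [2,3], [3,5], [4,6], [5,6], [5,7], [6,7]
  2-simplices (3): [0,6,7], [1,3,5], [5,6,7]

so the chain groups are C_0 ≅ Z^8, C_1 ≅ Z^12, C_2 ≅ Z^3.

Boundary ∂_1: C_1 → C_0 is given by ∂[p,q] = [q] − [p].
The resulting 8×12 matrix has rank 7, and its Smith normal form has invariant factors (1,1,1,1,1,1,1).

The boundary map ∂_2: C_2 → C_1 sends each 2-simplex [p,q,r] to [q,r] − [p,r] + [p,q]. For instance
  ∂[5,6,7] = [6,7] − [5,7] + [5,6],
  ∂[1,3,5] = [3,5] − [1,5] + [1,3].
This gives a 12×3 integer matrix of rank 3; reducing to Smith normal form yields diagonal entries (1,1,1).

Reading off H_k = ker ∂_k / im ∂_{k+1}:

  H_0: rank C_0 − rank ∂_1 = 8 − 7 = 1, and the invariant factors of ∂_1 are all 1, so H_0 = Z.
  H_1: rank ker ∂_1 − rank ∂_2 = (12 − 7) − 3 = 2, and the invariant factors of ∂_2 are all 1, so H_1 = Z^2.
  H_2: rank ker ∂_2 − rank ∂_3 = (3 − 3) − 0 = 0, and there is no ∂_3, so H_2 = 0.

As a check, the Euler characteristic is 8 − 12 + 3 = -1, which agrees with 1 − 2 + 0 = -1.

Hence the Betti numbers are b_0 = 1, b_1 = 2, b_2 = 0.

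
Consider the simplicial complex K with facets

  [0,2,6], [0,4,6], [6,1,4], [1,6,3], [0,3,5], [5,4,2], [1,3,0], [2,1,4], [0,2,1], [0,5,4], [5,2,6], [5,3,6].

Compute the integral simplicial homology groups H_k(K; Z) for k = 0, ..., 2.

Fix the vertex order 0 < 1 < 2 < 3 < 4 < 5 < 6 and write every simplex with vertices in increasing order. Then dim K = 2 and the simplices of K are:

  0-simplices (7): [0], [1], [2], [3], [4], [5], [6]
  1-simplices (18): [0,1], [0,2], [0,3], [0,4], [0,5], [0,6], [1,2], [1,3], [1,4], [1,6], [2,4], [2,5], [2,6], [3,5], [3,6], [4,5], [4,6], [5,6]
  2-simplices (12): [0,1,2], [0,1,3], [0,2,6], [0,3,5], [0,4,5], [0,4,6], [1,2,4], [1,3,6], [1,4,6], [2,4,5], [2,5,6], [3,5,6]

so the chain groups are C_0 ≅ Z^7, C_1 ≅ Z^18, C_2 ≅ Z^12.

∂_1: C_1 → C_0 sends each edge [p,q] (with p < q) to q − p.
As a 7×18 matrix over Z this has rank 6, with invariant factors (1,1,1,1,1,1).

∂_2: C_2 → C_1 sends each 2-simplex [p,q,r] to [q,r] − [p,r] + [p,q]. For instance
  ∂[0,4,5] = [4,5] − [0,5] + [0,4],
  ∂[0,1,3] = [1,3] − [0,3] + [0,1].
The 18×12 boundary matrix has rank 12 and Smith normal form diag(1,1,1,1,1,1,1,1,1,1,1,2).

Reading off H_k = ker ∂_k / im ∂_{k+1}:

  H_0: rank C_0 − rank ∂_1 = 7 − 6 = 1, and the invariant factors of ∂_1 are all 1, so H_0 ≅ Z.
  H_1: rank ker ∂_1 − rank ∂_2 = (18 − 6) − 12 = 0, and ∂_2 has invariant factor 2 > 1, so H_1 ≅ Z/2.
  H_2: rank ker ∂_2 − rank ∂_3 = (12 − 12) − 0 = 0, and there is no ∂_3, so H_2 ≅ 0.

(K is a triangulation of the real projective plane RP^2.)

H_0 = Z,  H_1 = Z/2,  H_2 = 0.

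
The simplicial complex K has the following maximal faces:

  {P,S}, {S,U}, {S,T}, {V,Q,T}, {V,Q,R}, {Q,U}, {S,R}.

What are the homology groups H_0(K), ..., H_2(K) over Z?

Fix the vertex order P < Q < R < S < T < U < V and write every simplex with vertices in increasing order. Then dim K = 2 and the simplices of K are:

  0-simplices (7): P, Q, R, S, T, U, V
  1-simplices (10): PS, QR, QT, QU, QV, RS, RV, ST, SU, TV
  2-simplices (2): QRV, QTV

Hence C_0 ≅ Z^7, C_1 ≅ Z^10, C_2 ≅ Z^2.

∂_1: C_1 → C_0 maps an edge to its endpoints' difference, ∂[p,q] = q − p. For instance
  ∂QU = U − Q.
As a 7×10 matrix over Z this has rank 6, with invariant factors (1,1,1,1,1,1).

Boundary ∂_2: C_2 → C_1 sends each 2-simplex [p,q,r] to [q,r] − [p,r] + [p,q]. For instance
  ∂QTV = TV − QV + QT,
  ∂QRV = RV − QV + QR.
The 10×2 boundary matrix has rank 2 and Smith normal form diag(1,1).

From H_k ≅ ker(∂_k) / im(∂_{k+1}) we obtain:

  H_0: rank C_0 − rank ∂_1 = 7 − 6 = 1, and the invariant factors of ∂_1 are all 1, so H_0 = Z.
  H_1: rank ker ∂_1 − rank ∂_2 = (10 − 6) − 2 = 2, and the invariant factors of ∂_2 are all 1, so H_1 = Z^2.
  H_2: rank ker ∂_2 − rank ∂_3 = (2 − 2) − 0 = 0, and there is no ∂_3, so H_2 = 0.

As a check, the Euler characteristic is 7 − 10 + 2 = -1, which agrees with 1 − 2 + 0 = -1.

H_0 ≅ Z,  H_1 ≅ Z^2,  H_2 = 0.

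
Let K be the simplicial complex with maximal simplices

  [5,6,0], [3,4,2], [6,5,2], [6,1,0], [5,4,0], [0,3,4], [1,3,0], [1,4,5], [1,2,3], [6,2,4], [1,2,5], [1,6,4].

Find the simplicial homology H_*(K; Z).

H_0 ≅ Z,  H_1 ≅ Z/2,  H_2 = 0.

Order the vertices as 0 < 1 < 2 < 3 < 4 < 5 < 6. Listing each simplex with vertices in this order, K has dimension 2 with simplices:

  0-simplices (7): [0], [1], [2], [3], [4], [5], [6]
  1-simplices (18): [0,1], [0,3], [0,4], [0,5], [0,6], [1,2], [1,3], [1,4], [1,5], [1,6], [2,3], [2,4], [2,5], [2,6], [3,4], [4,5], [4,6], [5,6]
  2-simplices (12): [0,1,3], [0,1,6], [0,3,4], [0,4,5], [0,5,6], [1,2,3], [1,2,5], [1,4,5], [1,4,6], [2,3,4], [2,4,6], [2,5,6]

giving chain groups C_0 ≅ Z^7, C_1 ≅ Z^18, C_2 ≅ Z^12.

∂_1: C_1 → C_0 is given by ∂[p,q] = [q] − [p]. For instance
  ∂[1,3] = [3] − [1].
The resulting 7×18 matrix has rank 6, and its Smith normal form has invariant factors (1,1,1,1,1,1).

Boundary ∂_2: C_2 → C_1 sends each 2-simplex [p,q,r] to [q,r] − [p,r] + [p,q]. For instance
  ∂[2,4,6] = [4,6] − [2,6] + [2,4],
  ∂[1,2,3] = [2,3] − [1,3] + [1,2].
The resulting 18×12 matrix has rank 12, and its Smith normal form has invariant factors (1,1,1,1,1,1,1,1,1,1,1,2).

Computing H_k = (kernel of ∂_k) / (image of ∂_{k+1}):

  H_0: rank C_0 − rank ∂_1 = 7 − 6 = 1, and the invariant factors of ∂_1 are all 1, so H_0 ≅ Z.
  H_1: rank ker ∂_1 − rank ∂_2 = (18 − 6) − 12 = 0, and ∂_2 has invariant factor 2 > 1, so H_1 ≅ Z/2.
  H_2: rank ker ∂_2 − rank ∂_3 = (12 − 12) − 0 = 0, and there is no ∂_3, so H_2 ≅ 0.

As a check, the Euler characteristic is 7 − 18 + 12 = 1, which agrees with 1 − 0 + 0 = 1.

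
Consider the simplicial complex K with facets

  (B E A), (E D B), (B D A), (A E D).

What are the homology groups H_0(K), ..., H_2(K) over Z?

H_0 = Z,  H_1 = 0,  H_2 = Z.

Order the vertices as A < B < D < E. Listing each simplex with vertices in this order, K has dimension 2 with simplices:

  0-simplices (4): A, B, D, E
  1-simplices (6): AB, AD, AE, BD, BE, DE
  2-simplices (4): ABD, ABE, ADE, BDE

giving chain groups C_0 ≅ Z^4, C_1 ≅ Z^6, C_2 ≅ Z^4.

The boundary map ∂_1: C_1 → C_0 maps an edge to its endpoints' difference, ∂[p,q] = q − p.
The 4×6 boundary matrix has rank 3 and Smith normal form diag(1,1,1).

Boundary ∂_2: C_2 → C_1 maps a triangle to the signed sum of its edges. For instance
  ∂ADE = DE − AE + AD,
  ∂ABE = BE − AE + AB.
The resulting 6×4 matrix has rank 3, and its Smith normal form has invariant factors (1,1,1).

Reading off H_k = ker ∂_k / im ∂_{k+1}:

  H_0: rank C_0 − rank ∂_1 = 4 − 3 = 1, and the invariant factors of ∂_1 are all 1, so H_0 ≅ Z.
  H_1: rank ker ∂_1 − rank ∂_2 = (6 − 3) − 3 = 0, and the invariant factors of ∂_2 are all 1, so H_1 ≅ 0.
  H_2: rank ker ∂_2 − rank ∂_3 = (4 − 3) − 0 = 1, and there is no ∂_3, so H_2 ≅ Z.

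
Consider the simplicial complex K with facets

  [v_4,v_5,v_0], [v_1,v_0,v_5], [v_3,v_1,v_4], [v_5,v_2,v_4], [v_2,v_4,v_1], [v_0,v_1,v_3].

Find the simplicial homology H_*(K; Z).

K has 6 vertices, 12 edges, 6 triangles.
rank ∂_0 = 0, rank ∂_1 = 5 ⇒ b_0 = 6 − 0 − 5 = 1; all invariant factors of ∂_1 are 1 so no torsion. So H_0 ≅ Z.
rank ∂_1 = 5, rank ∂_2 = 6 ⇒ b_1 = 12 − 5 − 6 = 1; all invariant factors of ∂_2 are 1 so no torsion. So H_1 ≅ Z.
rank ∂_2 = 6, rank ∂_3 = 0 ⇒ b_2 = 6 − 6 − 0 = 0. So H_2 ≅ 0.

H_0 = Z,  H_1 = Z,  H_2 = 0.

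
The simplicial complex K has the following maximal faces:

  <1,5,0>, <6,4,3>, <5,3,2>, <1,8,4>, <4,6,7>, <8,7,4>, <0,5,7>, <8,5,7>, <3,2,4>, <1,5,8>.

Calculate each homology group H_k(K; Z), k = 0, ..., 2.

H_0 ≅ Z,  H_1 ≅ Z,  H_2 = 0.

Fix the vertex order 0 < 1 < 2 < 3 < 4 < 5 < 6 < 7 < 8 and write every simplex with vertices in increasing order. Then dim K = 2 and the simplices of K are:

  0-simplices (9): [0], [1], [2], [3], [4], [5], [6], [7], [8]
  1-simplices (19): [0,1], [0,5], [0,7], [1,4], [1,5], [1,8], [2,3], [2,4], [2,5], [3,4], [3,5], [3,6], [4,6], [4,7], [4,8], [5,7], [5,8], [6,7], [7,8]
  2-simplices (10): [0,1,5], [0,5,7], [1,4,8], [1,5,8], [2,3,4], [2,3,5], [3,4,6], [4,6,7], [4,7,8], [5,7,8]

giving chain groups C_0 ≅ Z^9, C_1 ≅ Z^19, C_2 ≅ Z^10.

∂_1: C_1 → C_0 maps an edge to its endpoints' difference, ∂[p,q] = q − p. For instance
  ∂[4,7] = [7] − [4].
The 9×19 boundary matrix has rank 8 and Smith normal form diag(1,1,1,1,1,1,1,1).

The boundary map ∂_2: C_2 → C_1 sends each 2-simplex [p,q,r] to [q,r] − [p,r] + [p,q]. For instance
  ∂[1,4,8] = [4,8] − [1,8] + [1,4],
  ∂[4,6,7] = [6,7] − [4,7] + [4,6].
The resulting 19×10 matrix has rank 10, and its Smith normal form has invariant factors (1,1,1,1,1,1,1,1,1,1).

Reading off H_k = ker ∂_k / im ∂_{k+1}:

  H_0: rank C_0 − rank ∂_1 = 9 − 8 = 1, and the invariant factors of ∂_1 are all 1, so H_0 ≅ Z.
  H_1: rank ker ∂_1 − rank ∂_2 = (19 − 8) − 10 = 1, and the invariant factors of ∂_2 are all 1, so H_1 ≅ Z.
  H_2: rank ker ∂_2 − rank ∂_3 = (10 − 10) − 0 = 0, and there is no ∂_3, so H_2 ≅ 0.

As a check, the Euler characteristic is 9 − 19 + 10 = 0, which agrees with 1 − 1 + 0 = 0.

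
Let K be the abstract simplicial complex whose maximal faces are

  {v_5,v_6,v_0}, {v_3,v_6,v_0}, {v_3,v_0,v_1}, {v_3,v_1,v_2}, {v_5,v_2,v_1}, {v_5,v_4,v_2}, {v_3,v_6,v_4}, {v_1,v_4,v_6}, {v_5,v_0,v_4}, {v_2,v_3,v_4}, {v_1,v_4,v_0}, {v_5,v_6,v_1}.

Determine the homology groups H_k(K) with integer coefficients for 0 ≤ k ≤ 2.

H_0 ≅ Z,  H_1 ≅ Z/2,  H_2 = 0.

K has 7 vertices, 18 edges, 12 triangles.
rank ∂_0 = 0, rank ∂_1 = 6 ⇒ b_0 = 7 − 0 − 6 = 1; all invariant factors of ∂_1 are 1 so no torsion. So H_0 = Z.
rank ∂_1 = 6, rank ∂_2 = 12 ⇒ b_1 = 18 − 6 − 12 = 0; ∂_2 has invariant factor(s) [2] giving torsion. So H_1 = Z/2.
rank ∂_2 = 12, rank ∂_3 = 0 ⇒ b_2 = 12 − 12 − 0 = 0. So H_2 = 0.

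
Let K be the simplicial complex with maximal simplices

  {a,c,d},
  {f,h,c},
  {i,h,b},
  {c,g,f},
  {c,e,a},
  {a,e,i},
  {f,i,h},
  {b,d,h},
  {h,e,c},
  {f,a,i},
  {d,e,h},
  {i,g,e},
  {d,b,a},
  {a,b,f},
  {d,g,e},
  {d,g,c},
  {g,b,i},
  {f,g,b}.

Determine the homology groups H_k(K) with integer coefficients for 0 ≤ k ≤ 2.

K has 9 vertices, 27 edges, 18 triangles.
rank ∂_0 = 0, rank ∂_1 = 8 ⇒ b_0 = 9 − 0 − 8 = 1; all invariant factors of ∂_1 are 1 so no torsion. So H_0 ≅ Z.
rank ∂_1 = 8, rank ∂_2 = 18 ⇒ b_1 = 27 − 8 − 18 = 1; ∂_2 has invariant factor(s) [2] giving torsion. So H_1 ≅ Z × Z/2.
rank ∂_2 = 18, rank ∂_3 = 0 ⇒ b_2 = 18 − 18 − 0 = 0. So H_2 ≅ 0.

H_0 ≅ Z,  H_1 ≅ Z × Z/2,  H_2 = 0.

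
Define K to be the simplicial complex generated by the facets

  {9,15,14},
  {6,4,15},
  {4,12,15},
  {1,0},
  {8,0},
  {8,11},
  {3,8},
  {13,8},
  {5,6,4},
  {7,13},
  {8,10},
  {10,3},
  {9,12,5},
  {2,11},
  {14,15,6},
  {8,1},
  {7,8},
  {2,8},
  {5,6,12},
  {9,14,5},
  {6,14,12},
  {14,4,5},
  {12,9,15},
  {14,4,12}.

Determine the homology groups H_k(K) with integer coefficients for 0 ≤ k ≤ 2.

We work with the vertex ordering 0 < 1 < 2 < 3 < 4 < 5 < 6 < 7 < 8 < 9 < 10 < 11 < 12 < 13 < 14 < 15. The simplices of K, each written with vertices in increasing order, are:

  0-simplices (16): [0], [1], [2], [3], [4], [5], [6], [7], [8], [9], [10], [11], [12], [13], [14], [15]
  1-simplices (30): (30 of them)
  2-simplices (12): [4,5,6], [4,5,14], [4,6,15], [4,12,14], [4,12,15], [5,6,12], [5,9,12], [5,9,14], [6,12,14], [6,14,15], [9,12,15], [9,14,15]

giving chain groups C_0 ≅ Z^16, C_1 ≅ Z^30, C_2 ≅ Z^12.

∂_1: C_1 → C_0 sends each edge [p,q] (with p < q) to q − p. For instance
  ∂[8,11] = [11] − [8].
This gives a 16×30 integer matrix of rank 14; reducing to Smith normal form yields diagonal entries (1,1,1,1,1,1,1,1,1,1,1,1,1,1).

Boundary ∂_2: C_2 → C_1 acts by ∂[p,q,r] = [q,r] − [p,r] + [p,q]. For instance
  ∂[5,9,14] = [9,14] − [5,14] + [5,9],
  ∂[6,12,14] = [12,14] − [6,14] + [6,12].
The resulting 30×12 matrix has rank 12, and its Smith normal form has invariant factors (1,1,1,1,1,1,1,1,1,1,1,2).

From H_k ≅ ker(∂_k) / im(∂_{k+1}) we obtain:

  H_0: rank C_0 − rank ∂_1 = 16 − 14 = 2, and the invariant factors of ∂_1 are all 1, so H_0 = Z^2.
  H_1: rank ker ∂_1 − rank ∂_2 = (30 − 14) − 12 = 4, and ∂_2 has invariant factor 2 > 1, so H_1 = Z^4 ⊕ Z/2Z.
  H_2: rank ker ∂_2 − rank ∂_3 = (12 − 12) − 0 = 0, and there is no ∂_3, so H_2 = 0.

H_0 ≅ Z^2,  H_1 ≅ Z^4 ⊕ Z/2Z,  H_2 = 0.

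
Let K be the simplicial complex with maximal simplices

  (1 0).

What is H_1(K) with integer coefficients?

H_1 = 0.

We work with the vertex ordering 0 < 1. The simplices of K, each written with vertices in increasing order, are:

  0-simplices (2): [0], [1]
  1-simplices (1): [0,1]

Hence C_0 ≅ Z^2, C_1 ≅ Z^1.

The boundary map ∂_1: C_1 → C_0 sends each edge [p,q] (with p < q) to q − p.
The 2×1 boundary matrix has rank 1 and Smith normal form diag(1).

Reading off H_k = ker ∂_k / im ∂_{k+1}:

  H_1: rank ker ∂_1 − rank ∂_2 = (1 − 1) − 0 = 0, and there is no ∂_2, so H_1 ≅ 0.

(K is a triangulation of the 1-simplex.)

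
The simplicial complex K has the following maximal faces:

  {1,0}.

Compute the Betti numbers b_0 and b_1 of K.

b_0 = 1, b_1 = 0.

Take the total order 0 < 1 on the vertex set. Then K (dimension 1) consists of the simplices:

  0-simplices (2): [0], [1]
  1-simplices (1): [0,1]

so the chain groups are C_0 ≅ Z^2, C_1 ≅ Z^1.

∂_1: C_1 → C_0 is given by ∂[p,q] = [q] − [p]. For instance
  ∂[0,1] = [1] − [0].
The 2×1 boundary matrix has rank 1 and Smith normal form diag(1).

From H_k ≅ ker(∂_k) / im(∂_{k+1}) we obtain:

  H_0: rank C_0 − rank ∂_1 = 2 − 1 = 1, and the invariant factors of ∂_1 are all 1, so H_0 ≅ Z.
  H_1: rank ker ∂_1 − rank ∂_2 = (1 − 1) − 0 = 0, and there is no ∂_2, so H_1 ≅ 0.

Hence the Betti numbers are b_0 = 1, b_1 = 0.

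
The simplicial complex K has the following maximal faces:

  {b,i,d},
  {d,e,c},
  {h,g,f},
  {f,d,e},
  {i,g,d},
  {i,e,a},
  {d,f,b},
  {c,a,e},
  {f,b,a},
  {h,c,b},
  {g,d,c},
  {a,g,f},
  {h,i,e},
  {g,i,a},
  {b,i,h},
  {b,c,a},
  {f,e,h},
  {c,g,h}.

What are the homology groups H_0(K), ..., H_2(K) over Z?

H_0 ≅ Z,  H_1 ≅ Z^2,  H_2 ≅ Z.

We work with the vertex ordering a < b < c < d < e < f < g < h < i. The simplices of K, each written with vertices in increasing order, are:

  0-simplices (9): a, b, c, d, e, f, g, h, i
  1-simplices (27): ab, ac, ae, af, ag, ai, bc, bd, bf, bh, bi, cd, ce, cg, ch, de, df, dg, di, ef, eh, ei, fg, fh, gh, gi, hi
  2-simplices (18): abc, abf, ace, aei, afg, agi, bch, bdf, bdi, bhi, cde, cdg, cgh, def, dgi, efh, ehi, fgh

Hence C_0 ≅ Z^9, C_1 ≅ Z^27, C_2 ≅ Z^18.

∂_1: C_1 → C_0 sends each edge [p,q] (with p < q) to q − p.
The 9×27 boundary matrix has rank 8 and Smith normal form diag(1,1,1,1,1,1,1,1).

The boundary map ∂_2: C_2 → C_1 acts by ∂[p,q,r] = [q,r] − [p,r] + [p,q]. For instance
  ∂ehi = hi − ei + eh,
  ∂abf = bf − af + ab.
The 27×18 boundary matrix has rank 17 and Smith normal form diag(1,1,1,1,1,1,1,1,1,1,1,1,1,1,1,1,1).

Reading off H_k = ker ∂_k / im ∂_{k+1}:

  H_0: rank C_0 − rank ∂_1 = 9 − 8 = 1, and the invariant factors of ∂_1 are all 1, so H_0 = Z.
  H_1: rank ker ∂_1 − rank ∂_2 = (27 − 8) − 17 = 2, and the invariant factors of ∂_2 are all 1, so H_1 = Z^2.
  H_2: rank ker ∂_2 − rank ∂_3 = (18 − 17) − 0 = 1, and there is no ∂_3, so H_2 = Z.

As a check, the Euler characteristic is 9 − 27 + 18 = 0, which agrees with 1 − 2 + 1 = 0.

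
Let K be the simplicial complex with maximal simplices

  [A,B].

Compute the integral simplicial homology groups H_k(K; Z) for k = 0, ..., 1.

H_0 = Z,  H_1 = 0.

Take the total order A < B on the vertex set. Then K (dimension 1) consists of the simplices:

  0-simplices (2): A, B
  1-simplices (1): AB

giving chain groups C_0 ≅ Z^2, C_1 ≅ Z^1.

∂_1: C_1 → C_0 sends each edge [p,q] (with p < q) to q − p.
This gives a 2×1 integer matrix of rank 1; reducing to Smith normal form yields diagonal entries (1).

From H_k ≅ ker(∂_k) / im(∂_{k+1}) we obtain:

  H_0: rank C_0 − rank ∂_1 = 2 − 1 = 1, and the invariant factors of ∂_1 are all 1, so H_0 = Z.
  H_1: rank ker ∂_1 − rank ∂_2 = (1 − 1) − 0 = 0, and there is no ∂_2, so H_1 = 0.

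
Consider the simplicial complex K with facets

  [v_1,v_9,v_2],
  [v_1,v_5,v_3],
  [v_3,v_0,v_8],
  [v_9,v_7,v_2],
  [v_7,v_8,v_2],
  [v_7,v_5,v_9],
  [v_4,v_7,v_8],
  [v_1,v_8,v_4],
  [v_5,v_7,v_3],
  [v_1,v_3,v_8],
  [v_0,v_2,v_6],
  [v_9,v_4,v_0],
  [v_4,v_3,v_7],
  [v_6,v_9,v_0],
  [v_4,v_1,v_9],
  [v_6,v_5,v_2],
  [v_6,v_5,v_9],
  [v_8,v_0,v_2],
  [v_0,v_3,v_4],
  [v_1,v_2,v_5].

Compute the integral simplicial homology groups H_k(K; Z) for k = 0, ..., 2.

H_0 = Z,  H_1 = Z ⊕ Z/2Z,  H_2 = 0.

Take the total order v_0 < v_1 < v_2 < v_3 < v_4 < v_5 < v_6 < v_7 < v_8 < v_9 on the vertex set. Then K (dimension 2) consists of the simplices:

  0-simplices (10): [v_0], [v_1], [v_2], [v_3], [v_4], [v_5], [v_6], [v_7], [v_8], [v_9]
  1-simplices (30): (30 of them)
  2-simplices (20): (20 of them)

Hence C_0 ≅ Z^10, C_1 ≅ Z^30, C_2 ≅ Z^20.

Boundary ∂_1: C_1 → C_0 is given by ∂[p,q] = [q] − [p].
As a 10×30 matrix over Z this has rank 9, with invariant factors (1,1,1,1,1,1,1,1,1).

The boundary map ∂_2: C_2 → C_1 sends each 2-simplex [p,q,r] to [q,r] − [p,r] + [p,q]. For instance
  ∂[v_1,v_3,v_5] = [v_3,v_5] − [v_1,v_5] + [v_1,v_3],
  ∂[v_2,v_7,v_8] = [v_7,v_8] − [v_2,v_8] + [v_2,v_7].
As a 30×20 matrix over Z this has rank 20, with invariant factors (1,1,1,1,1,1,1,1,1,1,1,1,1,1,1,1,1,1,1,2).

From H_k ≅ ker(∂_k) / im(∂_{k+1}) we obtain:

  H_0: rank C_0 − rank ∂_1 = 10 − 9 = 1, and the invariant factors of ∂_1 are all 1, so H_0 ≅ Z.
  H_1: rank ker ∂_1 − rank ∂_2 = (30 − 9) − 20 = 1, and ∂_2 has invariant factor 2 > 1, so H_1 ≅ Z ⊕ Z/2Z.
  H_2: rank ker ∂_2 − rank ∂_3 = (20 − 20) − 0 = 0, and there is no ∂_3, so H_2 ≅ 0.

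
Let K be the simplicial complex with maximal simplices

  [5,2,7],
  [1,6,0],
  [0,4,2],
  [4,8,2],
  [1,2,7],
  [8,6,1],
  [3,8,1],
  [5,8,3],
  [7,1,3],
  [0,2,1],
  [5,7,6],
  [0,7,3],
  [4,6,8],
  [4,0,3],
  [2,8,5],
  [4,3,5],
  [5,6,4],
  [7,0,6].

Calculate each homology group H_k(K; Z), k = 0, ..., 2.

Fix the vertex order 0 < 1 < 2 < 3 < 4 < 5 < 6 < 7 < 8 and write every simplex with vertices in increasing order. Then dim K = 2 and the simplices of K are:

  0-simplices (9): [0], [1], [2], [3], [4], [5], [6], [7], [8]
  1-simplices (27): (27 of them)
  2-simplices (18): [0,1,2], [0,1,6], [0,2,4], [0,3,4], [0,3,7], [0,6,7], [1,2,7], [1,3,7], [1,3,8], [1,6,8], [2,4,8], [2,5,7], [2,5,8], [3,4,5], [3,5,8], [4,5,6], [4,6,8], [5,6,7]

Hence C_0 ≅ Z^9, C_1 ≅ Z^27, C_2 ≅ Z^18.

The boundary map ∂_1: C_1 → C_0 sends each edge [p,q] (with p < q) to q − p.
The 9×27 boundary matrix has rank 8 and Smith normal form diag(1,1,1,1,1,1,1,1).

∂_2: C_2 → C_1 sends each 2-simplex [p,q,r] to [q,r] − [p,r] + [p,q]. For instance
  ∂[0,3,7] = [3,7] − [0,7] + [0,3],
  ∂[1,3,7] = [3,7] − [1,7] + [1,3].
The resulting 27×18 matrix has rank 18, and its Smith normal form has invariant factors (1,1,1,1,1,1,1,1,1,1,1,1,1,1,1,1,1,2).

Now H_k = ker ∂_k / im ∂_{k+1}, so:

  H_0: rank C_0 − rank ∂_1 = 9 − 8 = 1, and the invariant factors of ∂_1 are all 1, so H_0 ≅ Z.
  H_1: rank ker ∂_1 − rank ∂_2 = (27 − 8) − 18 = 1, and ∂_2 has invariant factor 2 > 1, so H_1 ≅ Z ⊕ Z_2.
  H_2: rank ker ∂_2 − rank ∂_3 = (18 − 18) − 0 = 0, and there is no ∂_3, so H_2 ≅ 0.

H_0 ≅ Z,  H_1 ≅ Z ⊕ Z_2,  H_2 = 0.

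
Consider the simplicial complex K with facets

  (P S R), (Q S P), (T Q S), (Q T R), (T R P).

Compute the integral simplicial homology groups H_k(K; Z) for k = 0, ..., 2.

H_0 = Z,  H_1 = Z,  H_2 = 0.

We work with the vertex ordering P < Q < R < S < T. The simplices of K, each written with vertices in increasing order, are:

  0-simplices (5): P, Q, R, S, T
  1-simplices (10): PQ, PR, PS, PT, QR, QS, QT, RS, RT, ST
  2-simplices (5): PQS, PRS, PRT, QRT, QST

Hence C_0 ≅ Z^5, C_1 ≅ Z^10, C_2 ≅ Z^5.

∂_1: C_1 → C_0 sends each edge [p,q] (with p < q) to q − p.
As a 5×10 matrix over Z this has rank 4, with invariant factors (1,1,1,1).

Boundary ∂_2: C_2 → C_1 sends each 2-simplex [p,q,r] to [q,r] − [p,r] + [p,q]. For instance
  ∂PRT = RT − PT + PR,
  ∂PQS = QS − PS + PQ.
As a 10×5 matrix over Z this has rank 5, with invariant factors (1,1,1,1,1).

Reading off H_k = ker ∂_k / im ∂_{k+1}:

  H_0: rank C_0 − rank ∂_1 = 5 − 4 = 1, and the invariant factors of ∂_1 are all 1, so H_0 = Z.
  H_1: rank ker ∂_1 − rank ∂_2 = (10 − 4) − 5 = 1, and the invariant factors of ∂_2 are all 1, so H_1 = Z.
  H_2: rank ker ∂_2 − rank ∂_3 = (5 − 5) − 0 = 0, and there is no ∂_3, so H_2 = 0.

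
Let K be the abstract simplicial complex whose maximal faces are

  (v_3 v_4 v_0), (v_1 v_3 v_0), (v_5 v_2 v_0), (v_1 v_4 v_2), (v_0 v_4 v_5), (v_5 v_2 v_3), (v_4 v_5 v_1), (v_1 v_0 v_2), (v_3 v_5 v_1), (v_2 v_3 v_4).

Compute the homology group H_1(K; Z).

H_1 = Z/2Z.

Order the vertices as v_0 < v_1 < v_2 < v_3 < v_4 < v_5. Listing each simplex with vertices in this order, K has dimension 2 with simplices:

  0-simplices (6): [v_0], [v_1], [v_2], [v_3], [v_4], [v_5]
  1-simplices (15): (15 of them)
  2-simplices (10): [v_0,v_1,v_2], [v_0,v_1,v_3], [v_0,v_2,v_5], [v_0,v_3,v_4], [v_0,v_4,v_5], [v_1,v_2,v_4], [v_1,v_3,v_5], [v_1,v_4,v_5], [v_2,v_3,v_4], [v_2,v_3,v_5]

so the chain groups are C_0 ≅ Z^6, C_1 ≅ Z^15, C_2 ≅ Z^10.

∂_1: C_1 → C_0 maps an edge to its endpoints' difference, ∂[p,q] = q − p.
The resulting 6×15 matrix has rank 5, and its Smith normal form has invariant factors (1,1,1,1,1).

The boundary map ∂_2: C_2 → C_1 sends each 2-simplex [p,q,r] to [q,r] − [p,r] + [p,q]. For instance
  ∂[v_0,v_4,v_5] = [v_4,v_5] − [v_0,v_5] + [v_0,v_4],
  ∂[v_0,v_2,v_5] = [v_2,v_5] − [v_0,v_5] + [v_0,v_2].
The 15×10 boundary matrix has rank 10 and Smith normal form diag(1,1,1,1,1,1,1,1,1,2).

From H_k ≅ ker(∂_k) / im(∂_{k+1}) we obtain:

  H_1: rank ker ∂_1 − rank ∂_2 = (15 − 5) − 10 = 0, and ∂_2 has invariant factor 2 > 1, so H_1 ≅ Z/2Z.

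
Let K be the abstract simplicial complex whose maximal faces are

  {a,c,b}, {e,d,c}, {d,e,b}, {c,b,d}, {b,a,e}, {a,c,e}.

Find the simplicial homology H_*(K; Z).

We work with the vertex ordering a < b < c < d < e. The simplices of K, each written with vertices in increasing order, are:

  0-simplices (5): a, b, c, d, e
  1-simplices (9): ab, ac, ae, bc, bd, be, cd, ce, de
  2-simplices (6): abc, abe, ace, bcd, bde, cde

so the chain groups are C_0 ≅ Z^5, C_1 ≅ Z^9, C_2 ≅ Z^6.

Boundary ∂_1: C_1 → C_0 is given by ∂[p,q] = [q] − [p]. For instance
  ∂de = e − d.
As a 5×9 matrix over Z this has rank 4, with invariant factors (1,1,1,1).

∂_2: C_2 → C_1 maps a triangle to the signed sum of its edges. For instance
  ∂cde = de − ce + cd,
  ∂ace = ce − ae + ac.
The 9×6 boundary matrix has rank 5 and Smith normal form diag(1,1,1,1,1).

Computing H_k = (kernel of ∂_k) / (image of ∂_{k+1}):

  H_0: rank C_0 − rank ∂_1 = 5 − 4 = 1, and the invariant factors of ∂_1 are all 1, so H_0 = Z.
  H_1: rank ker ∂_1 − rank ∂_2 = (9 − 4) − 5 = 0, and the invariant factors of ∂_2 are all 1, so H_1 = 0.
  H_2: rank ker ∂_2 − rank ∂_3 = (6 − 5) − 0 = 1, and there is no ∂_3, so H_2 = Z.

As a check, the Euler characteristic is 5 − 9 + 6 = 2, which agrees with 1 − 0 + 1 = 2.

H_0 = Z,  H_1 = 0,  H_2 = Z.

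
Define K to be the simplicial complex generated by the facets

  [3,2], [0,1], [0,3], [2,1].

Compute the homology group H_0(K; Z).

Order the vertices as 0 < 1 < 2 < 3. Listing each simplex with vertices in this order, K has dimension 1 with simplices:

  0-simplices (4): [0], [1], [2], [3]
  1-simplices (4): [0,1], [0,3], [1,2], [2,3]

giving chain groups C_0 ≅ Z^4, C_1 ≅ Z^4.

Boundary ∂_1: C_1 → C_0 maps an edge to its endpoints' difference, ∂[p,q] = q − p. For instance
  ∂[0,3] = [3] − [0].
This gives a 4×4 integer matrix of rank 3; reducing to Smith normal form yields diagonal entries (1,1,1).

Now H_k = ker ∂_k / im ∂_{k+1}, so:

  H_0: rank C_0 − rank ∂_1 = 4 − 3 = 1, and the invariant factors of ∂_1 are all 1, so H_0 ≅ Z.

(K is a triangulation of the circle S^1.)

H_0 ≅ Z.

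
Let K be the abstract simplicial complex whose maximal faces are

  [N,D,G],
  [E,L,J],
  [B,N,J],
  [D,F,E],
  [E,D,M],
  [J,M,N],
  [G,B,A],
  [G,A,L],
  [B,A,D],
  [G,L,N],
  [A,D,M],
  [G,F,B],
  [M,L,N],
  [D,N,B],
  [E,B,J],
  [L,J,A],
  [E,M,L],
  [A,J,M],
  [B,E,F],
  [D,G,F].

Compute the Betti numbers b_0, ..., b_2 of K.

b_0 = 1, b_1 = 1, b_2 = 0.

Take the total order A < B < D < E < F < G < J < L < M < N on the vertex set. Then K (dimension 2) consists of the simplices:

  0-simplices (10): A, B, D, E, F, G, J, L, M, N
  1-simplices (30): AB, AD, AG, AJ, AL, AM, BD, BE, BF, BG, BJ, BN, DE, DF, DG, DM, DN, EF, EJ, EL, EM, FG, GL, GN, JL, JM, JN, LM, LN, MN
  2-simplices (20): ABD, ABG, ADM, AGL, AJL, AJM, BDN, BEF, BEJ, BFG, BJN, DEF, DEM, DFG, DGN, EJL, ELM, GLN, JMN, LMN

so the chain groups are C_0 ≅ Z^10, C_1 ≅ Z^30, C_2 ≅ Z^20.

Boundary ∂_1: C_1 → C_0 is given by ∂[p,q] = [q] − [p]. For instance
  ∂EM = M − E.
This gives a 10×30 integer matrix of rank 9; reducing to Smith normal form yields diagonal entries (1,1,1,1,1,1,1,1,1).

∂_2: C_2 → C_1 sends each 2-simplex [p,q,r] to [q,r] − [p,r] + [p,q]. For instance
  ∂AJL = JL − AL + AJ,
  ∂BFG = FG − BG + BF.
As a 30×20 matrix over Z this has rank 20, with invariant factors (1,1,1,1,1,1,1,1,1,1,1,1,1,1,1,1,1,1,1,2).

Reading off H_k = ker ∂_k / im ∂_{k+1}:

  H_0: rank C_0 − rank ∂_1 = 10 − 9 = 1, and the invariant factors of ∂_1 are all 1, so H_0 ≅ Z.
  H_1: rank ker ∂_1 − rank ∂_2 = (30 − 9) − 20 = 1, and ∂_2 has invariant factor 2 > 1, so H_1 ≅ Z ⊕ Z/2.
  H_2: rank ker ∂_2 − rank ∂_3 = (20 − 20) − 0 = 0, and there is no ∂_3, so H_2 ≅ 0.

Hence the Betti numbers are b_0 = 1, b_1 = 1, b_2 = 0.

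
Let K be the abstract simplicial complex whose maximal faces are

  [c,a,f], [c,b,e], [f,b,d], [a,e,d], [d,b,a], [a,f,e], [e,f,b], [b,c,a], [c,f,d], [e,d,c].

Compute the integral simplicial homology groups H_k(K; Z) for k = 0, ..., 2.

H_0 = Z,  H_1 = Z/2,  H_2 = 0.

We work with the vertex ordering a < b < c < d < e < f. The simplices of K, each written with vertices in increasing order, are:

  0-simplices (6): a, b, c, d, e, f
  1-simplices (15): ab, ac, ad, ae, af, bc, bd, be, bf, cd, ce, cf, de, df, ef
  2-simplices (10): abc, abd, acf, ade, aef, bce, bdf, bef, cde, cdf

Hence C_0 ≅ Z^6, C_1 ≅ Z^15, C_2 ≅ Z^10.

Boundary ∂_1: C_1 → C_0 is given by ∂[p,q] = [q] − [p]. For instance
  ∂ae = e − a.
This gives a 6×15 integer matrix of rank 5; reducing to Smith normal form yields diagonal entries (1,1,1,1,1).

The boundary map ∂_2: C_2 → C_1 acts by ∂[p,q,r] = [q,r] − [p,r] + [p,q]. For instance
  ∂bce = ce − be + bc,
  ∂abd = bd − ad + ab.
This gives a 15×10 integer matrix of rank 10; reducing to Smith normal form yields diagonal entries (1,1,1,1,1,1,1,1,1,2).

Computing H_k = (kernel of ∂_k) / (image of ∂_{k+1}):

  H_0: rank C_0 − rank ∂_1 = 6 − 5 = 1, and the invariant factors of ∂_1 are all 1, so H_0 = Z.
  H_1: rank ker ∂_1 − rank ∂_2 = (15 − 5) − 10 = 0, and ∂_2 has invariant factor 2 > 1, so H_1 = Z/2.
  H_2: rank ker ∂_2 − rank ∂_3 = (10 − 10) − 0 = 0, and there is no ∂_3, so H_2 = 0.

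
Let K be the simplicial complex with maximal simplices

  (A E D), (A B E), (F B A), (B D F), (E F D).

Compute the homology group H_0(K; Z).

Fix the vertex order A < B < D < E < F and write every simplex with vertices in increasing order. Then dim K = 2 and the simplices of K are:

  0-simplices (5): A, B, D, E, F
  1-simplices (10): AB, AD, AE, AF, BD, BE, BF, DE, DF, EF
  2-simplices (5): ABE, ABF, ADE, BDF, DEF

so the chain groups are C_0 ≅ Z^5, C_1 ≅ Z^10, C_2 ≅ Z^5.

∂_1: C_1 → C_0 sends each edge [p,q] (with p < q) to q − p.
This gives a 5×10 integer matrix of rank 4; reducing to Smith normal form yields diagonal entries (1,1,1,1).

∂_2: C_2 → C_1 maps a triangle to the signed sum of its edges. For instance
  ∂BDF = DF − BF + BD,
  ∂ABF = BF − AF + AB.
As a 10×5 matrix over Z this has rank 5, with invariant factors (1,1,1,1,1).

Computing H_k = (kernel of ∂_k) / (image of ∂_{k+1}):

  H_0: rank C_0 − rank ∂_1 = 5 − 4 = 1, and the invariant factors of ∂_1 are all 1, so H_0 ≅ Z.

H_0 ≅ Z.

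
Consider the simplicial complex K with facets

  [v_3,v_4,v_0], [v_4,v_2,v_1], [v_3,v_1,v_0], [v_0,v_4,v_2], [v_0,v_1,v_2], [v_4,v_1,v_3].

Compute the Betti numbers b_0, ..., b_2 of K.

Order the vertices as v_0 < v_1 < v_2 < v_3 < v_4. Listing each simplex with vertices in this order, K has dimension 2 with simplices:

  0-simplices (5): [v_0], [v_1], [v_2], [v_3], [v_4]
  1-simplices (9): [v_0,v_1], [v_0,v_2], [v_0,v_3], [v_0,v_4], [v_1,v_2], [v_1,v_3], [v_1,v_4], [v_2,v_4], [v_3,v_4]
  2-simplices (6): [v_0,v_1,v_2], [v_0,v_1,v_3], [v_0,v_2,v_4], [v_0,v_3,v_4], [v_1,v_2,v_4], [v_1,v_3,v_4]

so the chain groups are C_0 ≅ Z^5, C_1 ≅ Z^9, C_2 ≅ Z^6.

The boundary map ∂_1: C_1 → C_0 sends each edge [p,q] (with p < q) to q − p.
This gives a 5×9 integer matrix of rank 4; reducing to Smith normal form yields diagonal entries (1,1,1,1).

Boundary ∂_2: C_2 → C_1 acts by ∂[p,q,r] = [q,r] − [p,r] + [p,q]. For instance
  ∂[v_0,v_3,v_4] = [v_3,v_4] − [v_0,v_4] + [v_0,v_3],
  ∂[v_0,v_2,v_4] = [v_2,v_4] − [v_0,v_4] + [v_0,v_2].
This gives a 9×6 integer matrix of rank 5; reducing to Smith normal form yields diagonal entries (1,1,1,1,1).

From H_k ≅ ker(∂_k) / im(∂_{k+1}) we obtain:

  H_0: rank C_0 − rank ∂_1 = 5 − 4 = 1, and the invariant factors of ∂_1 are all 1, so H_0 ≅ Z.
  H_1: rank ker ∂_1 − rank ∂_2 = (9 − 4) − 5 = 0, and the invariant factors of ∂_2 are all 1, so H_1 ≅ 0.
  H_2: rank ker ∂_2 − rank ∂_3 = (6 − 5) − 0 = 1, and there is no ∂_3, so H_2 ≅ Z.

Hence the Betti numbers are b_0 = 1, b_1 = 0, b_2 = 1.

b_0 = 1, b_1 = 0, b_2 = 1.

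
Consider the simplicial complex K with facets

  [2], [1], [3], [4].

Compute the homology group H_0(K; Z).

Fix the vertex order 1 < 2 < 3 < 4 and write every simplex with vertices in increasing order. Then dim K = 0 and the simplices of K are:

  0-simplices (4): [1], [2], [3], [4]

so the chain groups are C_0 ≅ Z^4.

From H_k ≅ ker(∂_k) / im(∂_{k+1}) we obtain:

  H_0: rank C_0 − rank ∂_1 = 4 − 0 = 4, and there is no ∂_1, so H_0 ≅ Z^4.

H_0 = Z^4.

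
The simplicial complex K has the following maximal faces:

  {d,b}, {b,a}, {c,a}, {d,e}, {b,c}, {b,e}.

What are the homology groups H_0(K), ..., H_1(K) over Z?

H_0 = Z,  H_1 = Z^2.

Take the total order a < b < c < d < e on the vertex set. Then K (dimension 1) consists of the simplices:

  0-simplices (5): a, b, c, d, e
  1-simplices (6): ab, ac, bc, bd, be, de

giving chain groups C_0 ≅ Z^5, C_1 ≅ Z^6.

Boundary ∂_1: C_1 → C_0 sends each edge [p,q] (with p < q) to q − p.
The 5×6 boundary matrix has rank 4 and Smith normal form diag(1,1,1,1).

Reading off H_k = ker ∂_k / im ∂_{k+1}:

  H_0: rank C_0 − rank ∂_1 = 5 − 4 = 1, and the invariant factors of ∂_1 are all 1, so H_0 ≅ Z.
  H_1: rank ker ∂_1 − rank ∂_2 = (6 − 4) − 0 = 2, and there is no ∂_2, so H_1 ≅ Z^2.

(K is a triangulation of a wedge of 2 circles.)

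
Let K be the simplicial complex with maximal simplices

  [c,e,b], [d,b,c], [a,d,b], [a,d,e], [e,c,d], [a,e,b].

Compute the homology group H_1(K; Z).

H_1 ≅ 0.

Take the total order a < b < c < d < e on the vertex set. Then K (dimension 2) consists of the simplices:

  0-simplices (5): a, b, c, d, e
  1-simplices (9): ab, ad, ae, bc, bd, be, cd, ce, de
  2-simplices (6): abd, abe, ade, bcd, bce, cde

giving chain groups C_0 ≅ Z^5, C_1 ≅ Z^9, C_2 ≅ Z^6.

Boundary ∂_1: C_1 → C_0 is given by ∂[p,q] = [q] − [p].
As a 5×9 matrix over Z this has rank 4, with invariant factors (1,1,1,1).

The boundary map ∂_2: C_2 → C_1 maps a triangle to the signed sum of its edges. For instance
  ∂abd = bd − ad + ab,
  ∂abe = be − ae + ab.
This gives a 9×6 integer matrix of rank 5; reducing to Smith normal form yields diagonal entries (1,1,1,1,1).

Now H_k = ker ∂_k / im ∂_{k+1}, so:

  H_1: rank ker ∂_1 − rank ∂_2 = (9 − 4) − 5 = 0, and the invariant factors of ∂_2 are all 1, so H_1 ≅ 0.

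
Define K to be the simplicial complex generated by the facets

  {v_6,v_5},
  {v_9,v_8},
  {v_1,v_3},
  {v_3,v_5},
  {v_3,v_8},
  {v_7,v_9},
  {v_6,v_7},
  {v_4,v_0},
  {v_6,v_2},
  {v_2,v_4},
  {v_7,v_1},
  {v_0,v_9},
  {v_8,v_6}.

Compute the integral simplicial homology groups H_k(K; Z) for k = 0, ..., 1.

H_0 ≅ Z,  H_1 ≅ Z^4.

We work with the vertex ordering v_0 < v_1 < v_2 < v_3 < v_4 < v_5 < v_6 < v_7 < v_8 < v_9. The simplices of K, each written with vertices in increasing order, are:

  0-simplices (10): [v_0], [v_1], [v_2], [v_3], [v_4], [v_5], [v_6], [v_7], [v_8], [v_9]
  1-simplices (13): [v_0,v_4], [v_0,v_9], [v_1,v_3], [v_1,v_7], [v_2,v_4], [v_2,v_6], [v_3,v_5], [v_3,v_8], [v_5,v_6], [v_6,v_7], [v_6,v_8], [v_7,v_9], [v_8,v_9]

Hence C_0 ≅ Z^10, C_1 ≅ Z^13.

∂_1: C_1 → C_0 is given by ∂[p,q] = [q] − [p]. For instance
  ∂[v_0,v_4] = [v_4] − [v_0].
This gives a 10×13 integer matrix of rank 9; reducing to Smith normal form yields diagonal entries (1,1,1,1,1,1,1,1,1).

From H_k ≅ ker(∂_k) / im(∂_{k+1}) we obtain:

  H_0: rank C_0 − rank ∂_1 = 10 − 9 = 1, and the invariant factors of ∂_1 are all 1, so H_0 = Z.
  H_1: rank ker ∂_1 − rank ∂_2 = (13 − 9) − 0 = 4, and there is no ∂_2, so H_1 = Z^4.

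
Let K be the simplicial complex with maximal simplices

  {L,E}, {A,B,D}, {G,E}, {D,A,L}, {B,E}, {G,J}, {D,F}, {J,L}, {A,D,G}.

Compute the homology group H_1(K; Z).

H_1 = Z^3.

K has 8 vertices, 13 edges, 3 triangles.
rank ∂_1 = 7, rank ∂_2 = 3 ⇒ b_1 = 13 − 7 − 3 = 3; all invariant factors of ∂_2 are 1 so no torsion. So H_1 = Z^3.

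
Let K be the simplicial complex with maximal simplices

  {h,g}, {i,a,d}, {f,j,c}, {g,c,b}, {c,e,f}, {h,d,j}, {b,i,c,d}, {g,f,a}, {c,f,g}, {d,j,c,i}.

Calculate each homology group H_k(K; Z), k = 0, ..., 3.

H_0 = Z,  H_1 = Z^2,  H_2 = 0,  H_3 = 0.

Order the vertices as a < b < c < d < e < f < g < h < i < j. Listing each simplex with vertices in this order, K has dimension 3 with simplices:

  0-simplices (10): a, b, c, d, e, f, g, h, i, j
  1-simplices (23): ad, af, ag, ai, bc, bd, bg, bi, cd, ce, cf, cg, ci, cj, dh, di, dj, ef, fg, fj, gh, hj, ij
  2-simplices (14): adi, afg, bcd, bcg, bci, bdi, cdi, cdj, cef, cfg, cfj, cij, dhj, dij
  3-simplices (2): bcdi, cdij

so the chain groups are C_0 ≅ Z^10, C_1 ≅ Z^23, C_2 ≅ Z^14, C_3 ≅ Z^2.

∂_1: C_1 → C_0 is given by ∂[p,q] = [q] − [p]. For instance
  ∂bg = g − b.
The 10×23 boundary matrix has rank 9 and Smith normal form diag(1,1,1,1,1,1,1,1,1).

∂_2: C_2 → C_1 maps a triangle to the signed sum of its edges. For instance
  ∂cef = ef − cf + ce,
  ∂cfg = fg − cg + cf.
As a 23×14 matrix over Z this has rank 12, with invariant factors (1,1,1,1,1,1,1,1,1,1,1,1).

Boundary ∂_3: C_3 → C_2 sends each 3-simplex σ to the alternating sum Σ_i (−1)^i (σ with its i-th vertex removed). For instance
  ∂bcdi = cdi − bdi + bci − bcd,
  ∂cdij = dij − cij + cdj − cdi.
The resulting 14×2 matrix has rank 2, and its Smith normal form has invariant factors (1,1).

Computing H_k = (kernel of ∂_k) / (image of ∂_{k+1}):

  H_0: rank C_0 − rank ∂_1 = 10 − 9 = 1, and the invariant factors of ∂_1 are all 1, so H_0 ≅ Z.
  H_1: rank ker ∂_1 − rank ∂_2 = (23 − 9) − 12 = 2, and the invariant factors of ∂_2 are all 1, so H_1 ≅ Z^2.
  H_2: rank ker ∂_2 − rank ∂_3 = (14 − 12) − 2 = 0, and the invariant factors of ∂_3 are all 1, so H_2 ≅ 0.
  H_3: rank ker ∂_3 − rank ∂_4 = (2 − 2) − 0 = 0, and there is no ∂_4, so H_3 ≅ 0.

As a check, the Euler characteristic is 10 − 23 + 14 − 2 = -1, which agrees with 1 − 2 + 0 − 0 = -1.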